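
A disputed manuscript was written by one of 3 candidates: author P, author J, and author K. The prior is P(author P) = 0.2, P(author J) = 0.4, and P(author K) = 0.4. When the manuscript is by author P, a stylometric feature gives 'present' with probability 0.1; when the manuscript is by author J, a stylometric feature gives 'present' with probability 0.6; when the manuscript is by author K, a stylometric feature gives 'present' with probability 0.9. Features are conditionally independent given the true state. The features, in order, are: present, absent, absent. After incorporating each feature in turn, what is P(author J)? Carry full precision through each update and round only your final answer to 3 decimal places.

After 'present': normaliser = 0.1·0.2000 + 0.6·0.4000 + 0.9·0.4000; P(author P) ≈ 0.0323, P(author J) ≈ 0.3871, P(author K) ≈ 0.5806
After 'absent': normaliser = 0.9·0.0323 + 0.4·0.3871 + 0.1·0.5806; P(author P) ≈ 0.1200, P(author J) ≈ 0.6400, P(author K) ≈ 0.2400
After 'absent': normaliser = 0.9·0.1200 + 0.4·0.6400 + 0.1·0.2400; P(author P) ≈ 0.2784, P(author J) ≈ 0.6598, P(author K) ≈ 0.0619

0.660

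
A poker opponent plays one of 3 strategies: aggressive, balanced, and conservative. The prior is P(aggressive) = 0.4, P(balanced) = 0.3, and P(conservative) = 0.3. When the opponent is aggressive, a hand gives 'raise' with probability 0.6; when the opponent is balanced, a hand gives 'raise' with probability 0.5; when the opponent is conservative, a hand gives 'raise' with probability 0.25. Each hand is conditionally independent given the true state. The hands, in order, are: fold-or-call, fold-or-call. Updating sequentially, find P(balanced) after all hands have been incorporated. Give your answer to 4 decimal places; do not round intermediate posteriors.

Apply Bayes' rule sequentially, carrying P(balanced) forward.
After 'fold-or-call': normaliser = 0.4·0.4000 + 0.5·0.3000 + 0.75·0.3000; P(aggressive) ≈ 0.2991, P(balanced) ≈ 0.2804, P(conservative) ≈ 0.4206
After 'fold-or-call': normaliser = 0.4·0.2991 + 0.5·0.2804 + 0.75·0.4206; P(aggressive) ≈ 0.2080, P(balanced) ≈ 0.2437, P(conservative) ≈ 0.5483

0.2437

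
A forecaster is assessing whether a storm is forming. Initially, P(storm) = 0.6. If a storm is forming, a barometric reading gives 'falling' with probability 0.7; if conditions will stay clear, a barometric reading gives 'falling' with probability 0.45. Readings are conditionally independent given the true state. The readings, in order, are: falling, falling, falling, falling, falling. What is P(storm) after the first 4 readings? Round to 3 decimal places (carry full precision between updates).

0.898

After 'falling': P(storm) = 0.7·0.6000 / (0.7·0.6000 + 0.45·0.4000) ≈ 0.7000
After 'falling': P(storm) = 0.7·0.7000 / (0.7·0.7000 + 0.45·0.3000) ≈ 0.7840
After 'falling': P(storm) = 0.7·0.7840 / (0.7·0.7840 + 0.45·0.2160) ≈ 0.8495
After 'falling': P(storm) = 0.7·0.8495 / (0.7·0.8495 + 0.45·0.1505) ≈ 0.8978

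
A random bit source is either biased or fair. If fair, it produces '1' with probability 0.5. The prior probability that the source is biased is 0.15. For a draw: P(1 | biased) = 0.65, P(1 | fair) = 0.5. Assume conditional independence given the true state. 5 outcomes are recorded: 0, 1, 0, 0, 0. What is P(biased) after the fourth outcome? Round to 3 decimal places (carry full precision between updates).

After '0': P(biased) = 0.35·0.1500 / (0.35·0.1500 + 0.5·0.8500) ≈ 0.1099
After '1': P(biased) = 0.65·0.1099 / (0.65·0.1099 + 0.5·0.8901) ≈ 0.1384
After '0': P(biased) = 0.35·0.1384 / (0.35·0.1384 + 0.5·0.8616) ≈ 0.1011
After '0': P(biased) = 0.35·0.1011 / (0.35·0.1011 + 0.5·0.8989) ≈ 0.0729

0.073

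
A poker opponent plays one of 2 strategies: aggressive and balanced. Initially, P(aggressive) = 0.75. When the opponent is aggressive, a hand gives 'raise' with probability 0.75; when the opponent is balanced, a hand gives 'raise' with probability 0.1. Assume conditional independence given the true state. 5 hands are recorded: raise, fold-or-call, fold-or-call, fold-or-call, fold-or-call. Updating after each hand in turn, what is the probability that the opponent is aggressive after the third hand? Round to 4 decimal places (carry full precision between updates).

Each posterior becomes the prior for the next update.
After 'raise': P(aggressive) = 0.75·0.7500 / (0.75·0.7500 + 0.1·0.2500) ≈ 0.9574
After 'fold-or-call': P(aggressive) = 0.25·0.9574 / (0.25·0.9574 + 0.9·0.0426) ≈ 0.8621
After 'fold-or-call': P(aggressive) = 0.25·0.8621 / (0.25·0.8621 + 0.9·0.1379) ≈ 0.6345

0.6345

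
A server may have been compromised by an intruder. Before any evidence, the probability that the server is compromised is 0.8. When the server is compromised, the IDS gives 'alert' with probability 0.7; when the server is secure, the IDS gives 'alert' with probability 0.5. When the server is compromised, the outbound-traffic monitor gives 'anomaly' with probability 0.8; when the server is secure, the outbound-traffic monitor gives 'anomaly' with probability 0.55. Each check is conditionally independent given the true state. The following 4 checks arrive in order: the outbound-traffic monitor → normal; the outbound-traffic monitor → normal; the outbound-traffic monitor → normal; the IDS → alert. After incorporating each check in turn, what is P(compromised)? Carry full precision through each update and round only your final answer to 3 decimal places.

0.330

After the outbound-traffic monitor='normal': P(compromised) = 0.2·0.8000 / (0.2·0.8000 + 0.45·0.2000) ≈ 0.6400
After the outbound-traffic monitor='normal': P(compromised) = 0.2·0.6400 / (0.2·0.6400 + 0.45·0.3600) ≈ 0.4414
After the outbound-traffic monitor='normal': P(compromised) = 0.2·0.4414 / (0.2·0.4414 + 0.45·0.5586) ≈ 0.2599
After the IDS='alert': P(compromised) = 0.7·0.2599 / (0.7·0.2599 + 0.5·0.7401) ≈ 0.3296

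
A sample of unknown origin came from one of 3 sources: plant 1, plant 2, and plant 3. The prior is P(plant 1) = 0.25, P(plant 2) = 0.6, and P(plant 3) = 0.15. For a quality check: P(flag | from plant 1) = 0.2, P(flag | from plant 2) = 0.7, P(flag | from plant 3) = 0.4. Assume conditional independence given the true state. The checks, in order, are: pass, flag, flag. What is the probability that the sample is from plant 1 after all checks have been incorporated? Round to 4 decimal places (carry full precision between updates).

0.0723

After 'pass': normaliser = 0.8·0.2500 + 0.3·0.6000 + 0.6·0.1500; P(plant 1) ≈ 0.4255, P(plant 2) ≈ 0.3830, P(plant 3) ≈ 0.1915
After 'flag': normaliser = 0.2·0.4255 + 0.7·0.3830 + 0.4·0.1915; P(plant 1) ≈ 0.1980, P(plant 2) ≈ 0.6238, P(plant 3) ≈ 0.1782
After 'flag': normaliser = 0.2·0.1980 + 0.7·0.6238 + 0.4·0.1782; P(plant 1) ≈ 0.0723, P(plant 2) ≈ 0.7975, P(plant 3) ≈ 0.1302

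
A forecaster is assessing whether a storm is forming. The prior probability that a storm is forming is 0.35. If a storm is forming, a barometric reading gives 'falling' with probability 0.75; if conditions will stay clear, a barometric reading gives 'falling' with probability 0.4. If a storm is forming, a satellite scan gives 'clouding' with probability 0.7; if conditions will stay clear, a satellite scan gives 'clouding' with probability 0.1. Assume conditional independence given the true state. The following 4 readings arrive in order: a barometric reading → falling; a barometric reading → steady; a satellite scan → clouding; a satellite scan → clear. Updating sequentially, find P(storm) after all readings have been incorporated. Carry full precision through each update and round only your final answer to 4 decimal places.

0.4953

After a barometric reading='falling': P(storm) = 0.75·0.3500 / (0.75·0.3500 + 0.4·0.6500) ≈ 0.5024
After a barometric reading='steady': P(storm) = 0.25·0.5024 / (0.25·0.5024 + 0.6·0.4976) ≈ 0.2961
After a satellite scan='clouding': P(storm) = 0.7·0.2961 / (0.7·0.2961 + 0.1·0.7039) ≈ 0.7465
After a satellite scan='clear': P(storm) = 0.3·0.7465 / (0.3·0.7465 + 0.9·0.2535) ≈ 0.4953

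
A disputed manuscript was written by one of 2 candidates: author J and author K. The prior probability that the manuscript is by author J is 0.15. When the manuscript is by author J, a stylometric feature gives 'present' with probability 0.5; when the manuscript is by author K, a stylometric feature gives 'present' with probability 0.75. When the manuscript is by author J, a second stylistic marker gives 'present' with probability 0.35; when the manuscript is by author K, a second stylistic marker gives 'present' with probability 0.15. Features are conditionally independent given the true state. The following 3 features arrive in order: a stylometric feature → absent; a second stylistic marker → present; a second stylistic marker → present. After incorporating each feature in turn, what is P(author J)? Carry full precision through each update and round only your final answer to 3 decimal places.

After a stylometric feature='absent': P(author J) = 0.5·0.1500 / (0.5·0.1500 + 0.25·0.8500) ≈ 0.2609
After a second stylistic marker='present': P(author J) = 0.35·0.2609 / (0.35·0.2609 + 0.15·0.7391) ≈ 0.4516
After a second stylistic marker='present': P(author J) = 0.35·0.4516 / (0.35·0.4516 + 0.15·0.5484) ≈ 0.6577

0.658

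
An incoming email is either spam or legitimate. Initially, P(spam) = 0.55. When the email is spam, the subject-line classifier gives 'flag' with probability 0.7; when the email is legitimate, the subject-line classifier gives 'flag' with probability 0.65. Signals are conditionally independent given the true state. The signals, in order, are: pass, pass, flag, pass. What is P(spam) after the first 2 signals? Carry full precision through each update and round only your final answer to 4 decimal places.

After 'pass': P(spam) = 0.3·0.5500 / (0.3·0.5500 + 0.35·0.4500) ≈ 0.5116
After 'pass': P(spam) = 0.3·0.5116 / (0.3·0.5116 + 0.35·0.4884) ≈ 0.4731

0.4731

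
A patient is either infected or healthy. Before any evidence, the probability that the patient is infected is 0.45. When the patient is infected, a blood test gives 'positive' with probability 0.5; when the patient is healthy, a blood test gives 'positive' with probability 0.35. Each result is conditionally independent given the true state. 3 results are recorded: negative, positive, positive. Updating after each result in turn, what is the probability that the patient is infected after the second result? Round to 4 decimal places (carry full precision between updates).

0.4734

After 'negative': P(infected) = 0.5·0.4500 / (0.5·0.4500 + 0.65·0.5500) ≈ 0.3863
After 'positive': P(infected) = 0.5·0.3863 / (0.5·0.3863 + 0.35·0.6137) ≈ 0.4734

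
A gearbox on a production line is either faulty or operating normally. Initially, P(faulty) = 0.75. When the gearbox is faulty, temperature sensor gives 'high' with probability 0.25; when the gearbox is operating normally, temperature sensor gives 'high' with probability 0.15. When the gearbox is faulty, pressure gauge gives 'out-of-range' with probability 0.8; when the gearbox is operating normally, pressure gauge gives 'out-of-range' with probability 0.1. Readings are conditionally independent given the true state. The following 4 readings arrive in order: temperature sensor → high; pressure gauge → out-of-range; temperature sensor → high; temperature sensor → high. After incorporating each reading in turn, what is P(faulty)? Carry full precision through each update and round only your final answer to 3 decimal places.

0.991

After temperature sensor='high': P(faulty) = 0.25·0.7500 / (0.25·0.7500 + 0.15·0.2500) ≈ 0.8333
After pressure gauge='out-of-range': P(faulty) = 0.8·0.8333 / (0.8·0.8333 + 0.1·0.1667) ≈ 0.9756
After temperature sensor='high': P(faulty) = 0.25·0.9756 / (0.25·0.9756 + 0.15·0.0244) ≈ 0.9852
After temperature sensor='high': P(faulty) = 0.25·0.9852 / (0.25·0.9852 + 0.15·0.0148) ≈ 0.9911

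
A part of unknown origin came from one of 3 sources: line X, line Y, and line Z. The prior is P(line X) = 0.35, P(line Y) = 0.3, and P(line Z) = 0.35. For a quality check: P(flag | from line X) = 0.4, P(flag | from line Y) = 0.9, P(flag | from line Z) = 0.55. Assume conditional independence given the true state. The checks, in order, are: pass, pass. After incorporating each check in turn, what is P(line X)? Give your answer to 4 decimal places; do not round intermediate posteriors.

After 'pass': normaliser = 0.6·0.3500 + 0.1·0.3000 + 0.45·0.3500; P(line X) ≈ 0.5283, P(line Y) ≈ 0.0755, P(line Z) ≈ 0.3962
After 'pass': normaliser = 0.6·0.5283 + 0.1·0.0755 + 0.45·0.3962; P(line X) ≈ 0.6304, P(line Y) ≈ 0.0150, P(line Z) ≈ 0.3546

0.6304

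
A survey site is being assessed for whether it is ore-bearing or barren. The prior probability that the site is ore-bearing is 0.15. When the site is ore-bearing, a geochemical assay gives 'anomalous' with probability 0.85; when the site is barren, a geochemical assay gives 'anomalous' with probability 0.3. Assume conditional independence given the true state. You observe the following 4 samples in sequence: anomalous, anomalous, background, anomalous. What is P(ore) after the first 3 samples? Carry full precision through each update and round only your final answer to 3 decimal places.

0.233

Each posterior becomes the prior for the next update.
After 'anomalous': P(ore) = 0.85·0.1500 / (0.85·0.1500 + 0.3·0.8500) ≈ 0.3333
After 'anomalous': P(ore) = 0.85·0.3333 / (0.85·0.3333 + 0.3·0.6667) ≈ 0.5862
After 'background': P(ore) = 0.15·0.5862 / (0.15·0.5862 + 0.7·0.4138) ≈ 0.2329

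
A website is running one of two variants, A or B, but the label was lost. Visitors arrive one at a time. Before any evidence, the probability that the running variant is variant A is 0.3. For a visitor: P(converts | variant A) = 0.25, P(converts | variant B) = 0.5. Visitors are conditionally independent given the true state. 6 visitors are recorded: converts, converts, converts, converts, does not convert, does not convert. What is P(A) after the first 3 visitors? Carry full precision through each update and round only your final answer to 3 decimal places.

After 'converts': P(A) = 0.25·0.3000 / (0.25·0.3000 + 0.5·0.7000) ≈ 0.1765
After 'converts': P(A) = 0.25·0.1765 / (0.25·0.1765 + 0.5·0.8235) ≈ 0.0968
After 'converts': P(A) = 0.25·0.0968 / (0.25·0.0968 + 0.5·0.9032) ≈ 0.0508

0.051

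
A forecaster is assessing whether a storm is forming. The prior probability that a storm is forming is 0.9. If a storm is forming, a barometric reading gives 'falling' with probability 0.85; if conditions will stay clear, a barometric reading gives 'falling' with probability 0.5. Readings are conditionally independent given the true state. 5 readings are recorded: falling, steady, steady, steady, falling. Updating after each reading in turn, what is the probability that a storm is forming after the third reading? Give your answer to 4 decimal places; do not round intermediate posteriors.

0.5793

After 'falling': P(storm) = 0.85·0.9000 / (0.85·0.9000 + 0.5·0.1000) ≈ 0.9387
After 'steady': P(storm) = 0.15·0.9387 / (0.15·0.9387 + 0.5·0.0613) ≈ 0.8211
After 'steady': P(storm) = 0.15·0.8211 / (0.15·0.8211 + 0.5·0.1789) ≈ 0.5793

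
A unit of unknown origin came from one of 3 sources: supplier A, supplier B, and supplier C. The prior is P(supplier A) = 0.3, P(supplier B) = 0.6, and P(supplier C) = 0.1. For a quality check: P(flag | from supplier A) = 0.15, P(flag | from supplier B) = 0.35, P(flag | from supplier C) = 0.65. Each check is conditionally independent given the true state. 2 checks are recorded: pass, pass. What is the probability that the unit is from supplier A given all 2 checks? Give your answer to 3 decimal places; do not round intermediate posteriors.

Apply Bayes' rule sequentially, carrying P(supplier A) forward.
After 'pass': normaliser = 0.85·0.3000 + 0.65·0.6000 + 0.35·0.1000; P(supplier A) ≈ 0.3750, P(supplier B) ≈ 0.5735, P(supplier C) ≈ 0.0515
After 'pass': normaliser = 0.85·0.3750 + 0.65·0.5735 + 0.35·0.0515; P(supplier A) ≈ 0.4492, P(supplier B) ≈ 0.5254, P(supplier C) ≈ 0.0254

0.449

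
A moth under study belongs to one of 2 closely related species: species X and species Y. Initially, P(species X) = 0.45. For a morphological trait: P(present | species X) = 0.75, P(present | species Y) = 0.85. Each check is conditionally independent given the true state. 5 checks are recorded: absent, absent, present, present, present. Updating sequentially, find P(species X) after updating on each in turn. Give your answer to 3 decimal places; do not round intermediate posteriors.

0.610

After 'absent': P(species X) = 0.25·0.4500 / (0.25·0.4500 + 0.15·0.5500) ≈ 0.5769
After 'absent': P(species X) = 0.25·0.5769 / (0.25·0.5769 + 0.15·0.4231) ≈ 0.6944
After 'present': P(species X) = 0.75·0.6944 / (0.75·0.6944 + 0.85·0.3056) ≈ 0.6673
After 'present': P(species X) = 0.75·0.6673 / (0.75·0.6673 + 0.85·0.3327) ≈ 0.6389
After 'present': P(species X) = 0.75·0.6389 / (0.75·0.6389 + 0.85·0.3611) ≈ 0.6096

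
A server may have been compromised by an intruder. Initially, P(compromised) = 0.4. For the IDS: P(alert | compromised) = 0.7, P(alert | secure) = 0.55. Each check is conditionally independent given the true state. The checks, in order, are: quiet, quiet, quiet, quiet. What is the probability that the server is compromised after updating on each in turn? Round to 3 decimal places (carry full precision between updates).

0.116

After 'quiet': P(compromised) = 0.3·0.4000 / (0.3·0.4000 + 0.45·0.6000) ≈ 0.3077
After 'quiet': P(compromised) = 0.3·0.3077 / (0.3·0.3077 + 0.45·0.6923) ≈ 0.2286
After 'quiet': P(compromised) = 0.3·0.2286 / (0.3·0.2286 + 0.45·0.7714) ≈ 0.1649
After 'quiet': P(compromised) = 0.3·0.1649 / (0.3·0.1649 + 0.45·0.8351) ≈ 0.1164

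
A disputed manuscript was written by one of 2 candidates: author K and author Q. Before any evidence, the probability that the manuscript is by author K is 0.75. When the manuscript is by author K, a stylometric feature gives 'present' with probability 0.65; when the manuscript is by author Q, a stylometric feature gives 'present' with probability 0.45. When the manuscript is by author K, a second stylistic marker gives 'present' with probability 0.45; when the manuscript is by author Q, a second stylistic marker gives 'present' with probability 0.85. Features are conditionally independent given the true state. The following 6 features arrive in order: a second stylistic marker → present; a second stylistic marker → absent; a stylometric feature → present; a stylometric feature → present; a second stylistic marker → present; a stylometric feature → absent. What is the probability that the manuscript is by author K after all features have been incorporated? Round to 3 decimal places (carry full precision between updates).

0.804

Apply Bayes' rule sequentially, carrying P(author K) forward.
After a second stylistic marker='present': P(author K) = 0.45·0.7500 / (0.45·0.7500 + 0.85·0.2500) ≈ 0.6136
After a second stylistic marker='absent': P(author K) = 0.55·0.6136 / (0.55·0.6136 + 0.15·0.3864) ≈ 0.8534
After a stylometric feature='present': P(author K) = 0.65·0.8534 / (0.65·0.8534 + 0.45·0.1466) ≈ 0.8938
After a stylometric feature='present': P(author K) = 0.65·0.8938 / (0.65·0.8938 + 0.45·0.1062) ≈ 0.9240
After a second stylistic marker='present': P(author K) = 0.45·0.9240 / (0.45·0.9240 + 0.85·0.0760) ≈ 0.8655
After a stylometric feature='absent': P(author K) = 0.35·0.8655 / (0.35·0.8655 + 0.55·0.1345) ≈ 0.8037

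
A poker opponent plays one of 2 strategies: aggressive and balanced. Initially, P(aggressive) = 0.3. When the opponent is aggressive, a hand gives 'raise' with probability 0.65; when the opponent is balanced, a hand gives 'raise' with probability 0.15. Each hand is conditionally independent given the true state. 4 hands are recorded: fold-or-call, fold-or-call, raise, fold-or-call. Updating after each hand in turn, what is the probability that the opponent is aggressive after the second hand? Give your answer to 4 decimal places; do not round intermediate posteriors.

After 'fold-or-call': P(aggressive) = 0.35·0.3000 / (0.35·0.3000 + 0.85·0.7000) ≈ 0.1500
After 'fold-or-call': P(aggressive) = 0.35·0.1500 / (0.35·0.1500 + 0.85·0.8500) ≈ 0.0677

0.0677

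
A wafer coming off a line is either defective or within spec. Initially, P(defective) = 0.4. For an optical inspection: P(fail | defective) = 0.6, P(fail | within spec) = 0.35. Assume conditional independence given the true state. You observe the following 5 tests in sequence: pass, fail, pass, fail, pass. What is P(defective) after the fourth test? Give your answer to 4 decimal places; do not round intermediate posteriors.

After 'pass': P(defective) = 0.4·0.4000 / (0.4·0.4000 + 0.65·0.6000) ≈ 0.2909
After 'fail': P(defective) = 0.6·0.2909 / (0.6·0.2909 + 0.35·0.7091) ≈ 0.4129
After 'pass': P(defective) = 0.4·0.4129 / (0.4·0.4129 + 0.65·0.5871) ≈ 0.3021
After 'fail': P(defective) = 0.6·0.3021 / (0.6·0.3021 + 0.35·0.6979) ≈ 0.4259

0.4259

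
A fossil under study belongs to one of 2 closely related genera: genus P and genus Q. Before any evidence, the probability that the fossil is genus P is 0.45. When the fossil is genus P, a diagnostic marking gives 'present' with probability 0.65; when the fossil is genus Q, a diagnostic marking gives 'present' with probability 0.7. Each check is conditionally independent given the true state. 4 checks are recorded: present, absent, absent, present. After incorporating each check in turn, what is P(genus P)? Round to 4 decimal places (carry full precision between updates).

Apply Bayes' rule sequentially, carrying P(genus P) forward.
After 'present': P(genus P) = 0.65·0.4500 / (0.65·0.4500 + 0.7·0.5500) ≈ 0.4317
After 'absent': P(genus P) = 0.35·0.4317 / (0.35·0.4317 + 0.3·0.5683) ≈ 0.4699
After 'absent': P(genus P) = 0.35·0.4699 / (0.35·0.4699 + 0.3·0.5301) ≈ 0.5084
After 'present': P(genus P) = 0.65·0.5084 / (0.65·0.5084 + 0.7·0.4916) ≈ 0.4899

0.4899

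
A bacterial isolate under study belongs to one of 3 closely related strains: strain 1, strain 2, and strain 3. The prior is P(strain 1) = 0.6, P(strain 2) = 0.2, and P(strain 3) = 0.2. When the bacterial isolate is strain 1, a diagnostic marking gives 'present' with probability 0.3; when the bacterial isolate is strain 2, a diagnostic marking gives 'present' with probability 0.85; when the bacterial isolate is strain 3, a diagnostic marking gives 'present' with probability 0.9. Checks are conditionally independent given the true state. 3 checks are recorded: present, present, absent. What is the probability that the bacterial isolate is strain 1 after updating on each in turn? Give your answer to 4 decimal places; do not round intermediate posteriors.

Each posterior becomes the prior for the next update.
After 'present': normaliser = 0.3·0.6000 + 0.85·0.2000 + 0.9·0.2000; P(strain 1) ≈ 0.3396, P(strain 2) ≈ 0.3208, P(strain 3) ≈ 0.3396
After 'present': normaliser = 0.3·0.3396 + 0.85·0.3208 + 0.9·0.3396; P(strain 1) ≈ 0.1498, P(strain 2) ≈ 0.4008, P(strain 3) ≈ 0.4494
After 'absent': normaliser = 0.7·0.1498 + 0.15·0.4008 + 0.1·0.4494; P(strain 1) ≈ 0.4995, P(strain 2) ≈ 0.2864, P(strain 3) ≈ 0.2141

0.4995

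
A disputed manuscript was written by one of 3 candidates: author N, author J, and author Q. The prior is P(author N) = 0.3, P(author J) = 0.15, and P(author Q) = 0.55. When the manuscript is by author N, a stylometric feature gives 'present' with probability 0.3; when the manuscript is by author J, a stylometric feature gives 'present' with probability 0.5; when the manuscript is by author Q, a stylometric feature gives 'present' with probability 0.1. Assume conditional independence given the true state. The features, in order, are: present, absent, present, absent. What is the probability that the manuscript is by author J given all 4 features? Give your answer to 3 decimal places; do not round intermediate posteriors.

0.346

Apply Bayes' rule sequentially, carrying P(author J) forward.
After 'present': normaliser = 0.3·0.3000 + 0.5·0.1500 + 0.1·0.5500; P(author N) ≈ 0.4091, P(author J) ≈ 0.3409, P(author Q) ≈ 0.2500
After 'absent': normaliser = 0.7·0.4091 + 0.5·0.3409 + 0.9·0.2500; P(author N) ≈ 0.4200, P(author J) ≈ 0.2500, P(author Q) ≈ 0.3300
After 'present': normaliser = 0.3·0.4200 + 0.5·0.2500 + 0.1·0.3300; P(author N) ≈ 0.4437, P(author J) ≈ 0.4401, P(author Q) ≈ 0.1162
After 'absent': normaliser = 0.7·0.4437 + 0.5·0.4401 + 0.9·0.1162; P(author N) ≈ 0.4889, P(author J) ≈ 0.3465, P(author Q) ≈ 0.1646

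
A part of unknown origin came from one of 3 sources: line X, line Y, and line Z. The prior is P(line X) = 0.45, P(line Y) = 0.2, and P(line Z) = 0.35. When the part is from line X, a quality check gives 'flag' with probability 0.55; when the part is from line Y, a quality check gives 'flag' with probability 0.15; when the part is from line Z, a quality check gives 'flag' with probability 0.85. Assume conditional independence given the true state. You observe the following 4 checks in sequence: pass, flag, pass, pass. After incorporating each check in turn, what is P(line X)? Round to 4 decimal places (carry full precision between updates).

0.5372

Apply Bayes' rule sequentially, carrying P(line X) forward.
After 'pass': normaliser = 0.45·0.4500 + 0.85·0.2000 + 0.15·0.3500; P(line X) ≈ 0.4765, P(line Y) ≈ 0.4000, P(line Z) ≈ 0.1235
After 'flag': normaliser = 0.55·0.4765 + 0.15·0.4000 + 0.85·0.1235; P(line X) ≈ 0.6136, P(line Y) ≈ 0.1405, P(line Z) ≈ 0.2459
After 'pass': normaliser = 0.45·0.6136 + 0.85·0.1405 + 0.15·0.2459; P(line X) ≈ 0.6386, P(line Y) ≈ 0.2762, P(line Z) ≈ 0.0853
After 'pass': normaliser = 0.45·0.6386 + 0.85·0.2762 + 0.15·0.0853; P(line X) ≈ 0.5372, P(line Y) ≈ 0.4389, P(line Z) ≈ 0.0239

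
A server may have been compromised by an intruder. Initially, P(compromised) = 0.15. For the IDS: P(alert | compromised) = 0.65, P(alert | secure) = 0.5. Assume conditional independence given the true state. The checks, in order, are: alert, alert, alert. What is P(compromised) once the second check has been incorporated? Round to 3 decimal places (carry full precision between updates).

0.230

After 'alert': P(compromised) = 0.65·0.1500 / (0.65·0.1500 + 0.5·0.8500) ≈ 0.1866
After 'alert': P(compromised) = 0.65·0.1866 / (0.65·0.1866 + 0.5·0.8134) ≈ 0.2297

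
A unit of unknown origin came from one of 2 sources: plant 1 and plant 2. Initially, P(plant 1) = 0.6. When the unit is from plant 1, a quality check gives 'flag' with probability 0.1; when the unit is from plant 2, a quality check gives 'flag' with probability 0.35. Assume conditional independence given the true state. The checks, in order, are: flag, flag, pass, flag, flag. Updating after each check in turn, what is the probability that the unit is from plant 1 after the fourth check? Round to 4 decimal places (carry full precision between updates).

After 'flag': P(plant 1) = 0.1·0.6000 / (0.1·0.6000 + 0.35·0.4000) ≈ 0.3000
After 'flag': P(plant 1) = 0.1·0.3000 / (0.1·0.3000 + 0.35·0.7000) ≈ 0.1091
After 'pass': P(plant 1) = 0.9·0.1091 / (0.9·0.1091 + 0.65·0.8909) ≈ 0.1450
After 'flag': P(plant 1) = 0.1·0.1450 / (0.1·0.1450 + 0.35·0.8550) ≈ 0.0462

0.0462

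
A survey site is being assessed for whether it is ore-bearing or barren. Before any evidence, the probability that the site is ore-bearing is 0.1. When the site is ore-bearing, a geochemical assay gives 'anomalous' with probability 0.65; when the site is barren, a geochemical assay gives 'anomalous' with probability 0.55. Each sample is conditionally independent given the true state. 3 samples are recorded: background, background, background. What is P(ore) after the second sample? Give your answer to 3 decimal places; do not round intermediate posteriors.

After 'background': P(ore) = 0.35·0.1000 / (0.35·0.1000 + 0.45·0.9000) ≈ 0.0795
After 'background': P(ore) = 0.35·0.0795 / (0.35·0.0795 + 0.45·0.9205) ≈ 0.0630

0.063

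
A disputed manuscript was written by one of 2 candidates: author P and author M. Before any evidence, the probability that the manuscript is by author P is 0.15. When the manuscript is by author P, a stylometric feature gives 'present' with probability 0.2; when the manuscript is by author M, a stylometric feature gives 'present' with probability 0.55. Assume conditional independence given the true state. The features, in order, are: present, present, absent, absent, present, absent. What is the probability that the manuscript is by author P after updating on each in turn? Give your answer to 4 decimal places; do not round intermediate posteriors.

After 'present': P(author P) = 0.2·0.1500 / (0.2·0.1500 + 0.55·0.8500) ≈ 0.0603
After 'present': P(author P) = 0.2·0.0603 / (0.2·0.0603 + 0.55·0.9397) ≈ 0.0228
After 'absent': P(author P) = 0.8·0.0228 / (0.8·0.0228 + 0.45·0.9772) ≈ 0.0398
After 'absent': P(author P) = 0.8·0.0398 / (0.8·0.0398 + 0.45·0.9602) ≈ 0.0687
After 'present': P(author P) = 0.2·0.0687 / (0.2·0.0687 + 0.55·0.9313) ≈ 0.0261
After 'absent': P(author P) = 0.8·0.0261 / (0.8·0.0261 + 0.45·0.9739) ≈ 0.0455

0.0455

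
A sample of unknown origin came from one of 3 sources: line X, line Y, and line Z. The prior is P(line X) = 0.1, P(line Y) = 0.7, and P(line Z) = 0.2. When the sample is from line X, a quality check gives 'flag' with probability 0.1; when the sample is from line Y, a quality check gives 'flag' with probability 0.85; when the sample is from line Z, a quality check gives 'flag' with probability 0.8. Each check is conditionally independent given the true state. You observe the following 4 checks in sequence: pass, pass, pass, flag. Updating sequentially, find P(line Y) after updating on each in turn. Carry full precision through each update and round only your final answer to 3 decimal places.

0.190

After 'pass': normaliser = 0.9·0.1000 + 0.15·0.7000 + 0.2·0.2000; P(line X) ≈ 0.3830, P(line Y) ≈ 0.4468, P(line Z) ≈ 0.1702
After 'pass': normaliser = 0.9·0.3830 + 0.15·0.4468 + 0.2·0.1702; P(line X) ≈ 0.7733, P(line Y) ≈ 0.1504, P(line Z) ≈ 0.0764
After 'pass': normaliser = 0.9·0.7733 + 0.15·0.1504 + 0.2·0.0764; P(line X) ≈ 0.9484, P(line Y) ≈ 0.0307, P(line Z) ≈ 0.0208
After 'flag': normaliser = 0.1·0.9484 + 0.85·0.0307 + 0.8·0.0208; P(line X) ≈ 0.6892, P(line Y) ≈ 0.1898, P(line Z) ≈ 0.1210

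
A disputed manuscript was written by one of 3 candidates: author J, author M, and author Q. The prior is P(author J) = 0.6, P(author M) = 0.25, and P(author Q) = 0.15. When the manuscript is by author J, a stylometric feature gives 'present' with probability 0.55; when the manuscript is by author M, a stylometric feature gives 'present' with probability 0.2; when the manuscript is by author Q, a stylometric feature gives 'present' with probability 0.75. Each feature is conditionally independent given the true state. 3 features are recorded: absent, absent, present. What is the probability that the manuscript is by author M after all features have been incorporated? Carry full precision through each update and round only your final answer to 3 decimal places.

0.302

After 'absent': normaliser = 0.45·0.6000 + 0.8·0.2500 + 0.25·0.1500; P(author J) ≈ 0.5320, P(author M) ≈ 0.3941, P(author Q) ≈ 0.0739
After 'absent': normaliser = 0.45·0.5320 + 0.8·0.3941 + 0.25·0.0739; P(author J) ≈ 0.4177, P(author M) ≈ 0.5501, P(author Q) ≈ 0.0322
After 'present': normaliser = 0.55·0.4177 + 0.2·0.5501 + 0.75·0.0322; P(author J) ≈ 0.6313, P(author M) ≈ 0.3023, P(author Q) ≈ 0.0664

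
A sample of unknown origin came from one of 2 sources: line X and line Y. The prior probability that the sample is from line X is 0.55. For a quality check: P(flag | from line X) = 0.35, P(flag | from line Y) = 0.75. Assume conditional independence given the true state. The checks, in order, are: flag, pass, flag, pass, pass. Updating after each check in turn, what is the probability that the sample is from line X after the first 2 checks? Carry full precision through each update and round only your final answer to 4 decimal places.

0.5973

Apply Bayes' rule sequentially, carrying P(line X) forward.
After 'flag': P(line X) = 0.35·0.5500 / (0.35·0.5500 + 0.75·0.4500) ≈ 0.3632
After 'pass': P(line X) = 0.65·0.3632 / (0.65·0.3632 + 0.25·0.6368) ≈ 0.5973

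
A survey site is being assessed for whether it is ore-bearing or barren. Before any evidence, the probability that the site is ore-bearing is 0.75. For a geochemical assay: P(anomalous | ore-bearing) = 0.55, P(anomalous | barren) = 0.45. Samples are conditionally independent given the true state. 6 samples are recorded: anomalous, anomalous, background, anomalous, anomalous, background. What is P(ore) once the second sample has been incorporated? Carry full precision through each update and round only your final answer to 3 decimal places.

After 'anomalous': P(ore) = 0.55·0.7500 / (0.55·0.7500 + 0.45·0.2500) ≈ 0.7857
After 'anomalous': P(ore) = 0.55·0.7857 / (0.55·0.7857 + 0.45·0.2143) ≈ 0.8176

0.818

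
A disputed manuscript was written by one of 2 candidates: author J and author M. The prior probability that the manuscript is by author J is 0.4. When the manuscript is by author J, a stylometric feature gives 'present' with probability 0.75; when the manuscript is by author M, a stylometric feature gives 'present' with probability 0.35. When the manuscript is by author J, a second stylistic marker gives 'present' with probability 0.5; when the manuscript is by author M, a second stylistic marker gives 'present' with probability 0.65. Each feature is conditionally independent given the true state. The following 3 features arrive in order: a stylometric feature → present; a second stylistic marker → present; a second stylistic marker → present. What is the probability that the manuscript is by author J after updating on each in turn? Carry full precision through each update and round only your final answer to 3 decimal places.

0.458

Apply Bayes' rule sequentially, carrying P(author J) forward.
After a stylometric feature='present': P(author J) = 0.75·0.4000 / (0.75·0.4000 + 0.35·0.6000) ≈ 0.5882
After a second stylistic marker='present': P(author J) = 0.5·0.5882 / (0.5·0.5882 + 0.65·0.4118) ≈ 0.5236
After a second stylistic marker='present': P(author J) = 0.5·0.5236 / (0.5·0.5236 + 0.65·0.4764) ≈ 0.4581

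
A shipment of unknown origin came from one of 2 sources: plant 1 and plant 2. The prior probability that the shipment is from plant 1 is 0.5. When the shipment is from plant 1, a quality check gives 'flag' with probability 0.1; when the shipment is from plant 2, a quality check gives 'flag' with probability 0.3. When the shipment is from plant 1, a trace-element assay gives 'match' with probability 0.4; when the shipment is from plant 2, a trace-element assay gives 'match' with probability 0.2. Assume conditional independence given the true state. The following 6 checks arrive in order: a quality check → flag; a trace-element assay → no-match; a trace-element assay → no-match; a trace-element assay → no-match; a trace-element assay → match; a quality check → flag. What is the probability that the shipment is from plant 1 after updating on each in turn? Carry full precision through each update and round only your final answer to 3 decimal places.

0.086

After a quality check='flag': P(plant 1) = 0.1·0.5000 / (0.1·0.5000 + 0.3·0.5000) ≈ 0.2500
After a trace-element assay='no-match': P(plant 1) = 0.6·0.2500 / (0.6·0.2500 + 0.8·0.7500) ≈ 0.2000
After a trace-element assay='no-match': P(plant 1) = 0.6·0.2000 / (0.6·0.2000 + 0.8·0.8000) ≈ 0.1579
After a trace-element assay='no-match': P(plant 1) = 0.6·0.1579 / (0.6·0.1579 + 0.8·0.8421) ≈ 0.1233
After a trace-element assay='match': P(plant 1) = 0.4·0.1233 / (0.4·0.1233 + 0.2·0.8767) ≈ 0.2195
After a quality check='flag': P(plant 1) = 0.1·0.2195 / (0.1·0.2195 + 0.3·0.7805) ≈ 0.0857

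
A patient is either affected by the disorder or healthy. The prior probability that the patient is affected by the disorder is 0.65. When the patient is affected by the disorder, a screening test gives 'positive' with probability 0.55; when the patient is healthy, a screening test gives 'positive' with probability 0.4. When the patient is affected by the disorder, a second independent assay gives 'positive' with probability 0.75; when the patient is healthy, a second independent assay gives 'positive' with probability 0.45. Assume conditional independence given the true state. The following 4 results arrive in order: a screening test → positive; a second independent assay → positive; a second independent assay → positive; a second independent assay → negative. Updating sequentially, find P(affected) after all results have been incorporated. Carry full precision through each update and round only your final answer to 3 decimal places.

0.763

After a screening test='positive': P(affected) = 0.55·0.6500 / (0.55·0.6500 + 0.4·0.3500) ≈ 0.7186
After a second independent assay='positive': P(affected) = 0.75·0.7186 / (0.75·0.7186 + 0.45·0.2814) ≈ 0.8097
After a second independent assay='positive': P(affected) = 0.75·0.8097 / (0.75·0.8097 + 0.45·0.1903) ≈ 0.8764
After a second independent assay='negative': P(affected) = 0.25·0.8764 / (0.25·0.8764 + 0.55·0.1236) ≈ 0.7633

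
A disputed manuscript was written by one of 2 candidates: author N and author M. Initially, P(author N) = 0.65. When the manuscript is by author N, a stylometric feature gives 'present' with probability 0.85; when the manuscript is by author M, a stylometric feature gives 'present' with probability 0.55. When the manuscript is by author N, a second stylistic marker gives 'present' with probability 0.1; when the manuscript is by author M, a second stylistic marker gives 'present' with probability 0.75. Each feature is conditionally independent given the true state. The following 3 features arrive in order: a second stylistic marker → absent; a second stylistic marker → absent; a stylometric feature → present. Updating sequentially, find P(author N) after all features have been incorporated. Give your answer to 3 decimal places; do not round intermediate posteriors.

0.974

After a second stylistic marker='absent': P(author N) = 0.9·0.6500 / (0.9·0.6500 + 0.25·0.3500) ≈ 0.8699
After a second stylistic marker='absent': P(author N) = 0.9·0.8699 / (0.9·0.8699 + 0.25·0.1301) ≈ 0.9601
After a stylometric feature='present': P(author N) = 0.85·0.9601 / (0.85·0.9601 + 0.55·0.0399) ≈ 0.9738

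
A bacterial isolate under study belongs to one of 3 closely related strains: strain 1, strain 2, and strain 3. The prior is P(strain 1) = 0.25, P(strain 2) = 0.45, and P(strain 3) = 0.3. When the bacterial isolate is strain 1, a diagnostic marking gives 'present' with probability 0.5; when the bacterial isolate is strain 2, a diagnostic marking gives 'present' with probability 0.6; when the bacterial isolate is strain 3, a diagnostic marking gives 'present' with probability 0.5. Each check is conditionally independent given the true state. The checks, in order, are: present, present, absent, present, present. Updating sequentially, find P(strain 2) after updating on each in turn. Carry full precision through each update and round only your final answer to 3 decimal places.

0.576

Apply Bayes' rule sequentially, carrying P(strain 2) forward.
After 'present': normaliser = 0.5·0.2500 + 0.6·0.4500 + 0.5·0.3000; P(strain 1) ≈ 0.2294, P(strain 2) ≈ 0.4954, P(strain 3) ≈ 0.2752
After 'present': normaliser = 0.5·0.2294 + 0.6·0.4954 + 0.5·0.2752; P(strain 1) ≈ 0.2087, P(strain 2) ≈ 0.5409, P(strain 3) ≈ 0.2504
After 'absent': normaliser = 0.5·0.2087 + 0.4·0.5409 + 0.5·0.2504; P(strain 1) ≈ 0.2340, P(strain 2) ≈ 0.4852, P(strain 3) ≈ 0.2808
After 'present': normaliser = 0.5·0.2340 + 0.6·0.4852 + 0.5·0.2808; P(strain 1) ≈ 0.2133, P(strain 2) ≈ 0.5307, P(strain 3) ≈ 0.2560
After 'present': normaliser = 0.5·0.2133 + 0.6·0.5307 + 0.5·0.2560; P(strain 1) ≈ 0.1928, P(strain 2) ≈ 0.5758, P(strain 3) ≈ 0.2314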